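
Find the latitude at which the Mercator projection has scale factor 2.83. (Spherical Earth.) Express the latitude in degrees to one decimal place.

Mercator scale is k = sec φ = 1/cos φ.
1/cos φ = 2.83  ⇒  cos φ = 0.3534  ⇒  φ = arccos(0.3534) ≈ 69.3°.

69.3°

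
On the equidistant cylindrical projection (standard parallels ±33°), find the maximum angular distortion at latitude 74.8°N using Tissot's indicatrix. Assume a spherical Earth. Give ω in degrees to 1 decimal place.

63.2°

The equidistant cylindrical projection with φ₀ = 33° has h = 1 (meridians true) and k = cos φ₀ / cos φ along parallels.
At 74.8°: h = 1.000, k = 3.199; principal scales a = 3.199, b = 1.000.
sin(ω/2) = (a − b)/(a + b) = 2.199/4.199 = 0.5237, so ω = 2 arcsin(0.5237) ≈ 63.2°.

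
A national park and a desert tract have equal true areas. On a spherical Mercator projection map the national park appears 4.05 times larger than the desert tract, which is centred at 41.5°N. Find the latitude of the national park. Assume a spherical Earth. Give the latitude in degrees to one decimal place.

68.2°

For equal true areas on Mercator, apparent areas scale as sec²φ, so the ratio is cos²φ₂ / cos²φ₁.
cos²φ₂ / cos²φ₁ = 4.05  ⇒  cos φ₁ = cos 41.5° / √4.05 = 0.7490/2.012 = 0.3722.
φ₁ = arccos(0.3722) ≈ 68.2°.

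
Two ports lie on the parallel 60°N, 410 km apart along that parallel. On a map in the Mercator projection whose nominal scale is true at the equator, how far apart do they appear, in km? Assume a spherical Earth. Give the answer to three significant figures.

820 km

For Mercator, h = k = sec φ (a conformal cylindrical projection has a single point scale, 1/cos φ).
Along the parallel, k = sec 60° = 1/0.5000 = 2.000.
Map distance = 410 × 2.000 ≈ 820 km.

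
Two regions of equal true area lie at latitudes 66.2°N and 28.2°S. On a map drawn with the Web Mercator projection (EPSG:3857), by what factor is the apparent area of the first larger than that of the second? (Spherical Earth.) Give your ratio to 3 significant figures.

4.77

Mercator is conformal with k = sec φ, so areal scale = k² = sec²φ.
At 66.2°: sec²(66.2°) = 1/0.4035² = 6.141.
At 28.2°: sec²(28.2°) = 1/0.8813² = 1.288.
Ratio = 6.141/1.288 = cos²(28.2°)/cos²(66.2°) ≈ 4.77.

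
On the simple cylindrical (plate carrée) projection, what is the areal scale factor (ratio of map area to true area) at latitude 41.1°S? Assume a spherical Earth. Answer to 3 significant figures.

Plate carrée maps x = Rλ, y = Rφ. The meridian scale is h = 1 and the parallel scale is k = 1/cos φ = sec φ.
Areal scale = h·k = 1 × sec φ; at 41.1°, h = 1.000, k = 1.327, so h·k = 1.327.

1.33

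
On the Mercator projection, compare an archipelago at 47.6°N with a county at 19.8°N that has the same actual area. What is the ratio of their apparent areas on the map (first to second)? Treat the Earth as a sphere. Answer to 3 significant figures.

1.95

On Mercator, area is exaggerated by sec²φ = 1/cos²φ.
At 47.6°: sec²(47.6°) = 1/0.6743² = 2.199.
At 19.8°: sec²(19.8°) = 1/0.9409² = 1.130.
Ratio = 2.199/1.130 = cos²(19.8°)/cos²(47.6°) ≈ 1.95.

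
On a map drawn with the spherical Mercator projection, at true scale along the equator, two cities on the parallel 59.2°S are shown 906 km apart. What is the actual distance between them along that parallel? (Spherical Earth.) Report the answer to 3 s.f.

For Mercator, h = k = sec φ (a conformal cylindrical projection has a single point scale, 1/cos φ).
Along the parallel at 59.2°, map distances are exaggerated by k = sec 59.2° = 1.953.
True distance = 906 / 1.953 = 906 × cos 59.2° ≈ 464 km.

464 km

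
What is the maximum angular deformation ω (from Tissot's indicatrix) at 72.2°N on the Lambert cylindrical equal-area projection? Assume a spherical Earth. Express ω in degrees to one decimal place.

The Lambert cylindrical equal-area projection is the cylindrical equal-area projection with its standard parallel at the equator (φ₀ = 0). For cylindrical equal-area with standard parallel φ₀, h = cos φ / cos φ₀ and k = cos φ₀ / cos φ, so h·k = 1.
At 72.2°: h = 0.3057, k = 3.271; principal scales a = 3.271, b = 0.3057.
sin(ω/2) = (a − b)/(a + b) = 2.966/3.577 = 0.8291, so ω = 2 arcsin(0.8291) ≈ 112.0°.

112.0°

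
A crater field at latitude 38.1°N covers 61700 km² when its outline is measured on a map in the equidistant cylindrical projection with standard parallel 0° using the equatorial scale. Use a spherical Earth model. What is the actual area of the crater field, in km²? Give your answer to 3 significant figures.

48600 km²

For the equirectangular projection with φ₀ = 0 (plate carrée), h = 1 along meridians and k = sec φ along parallels.
Areal scale = h·k = 1 × sec φ; at 38.1°, h = 1.000, k = 1.271, so h·k = 1.271.
True area = apparent / (areal scale) = 61700 / 1.271 ≈ 48600 km².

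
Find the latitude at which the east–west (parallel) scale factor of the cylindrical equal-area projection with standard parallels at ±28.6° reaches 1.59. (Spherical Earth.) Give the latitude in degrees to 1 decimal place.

56.5°

For cylindrical equal-area with standard parallel φ₀, h = cos φ / cos φ₀ and k = cos φ₀ / cos φ, so h·k = 1.
k = cos φ₀ / cos φ = 1.59  ⇒  cos φ = cos 28.6° / 1.59 = 0.5522.
φ = arccos(0.5522) ≈ 56.5°.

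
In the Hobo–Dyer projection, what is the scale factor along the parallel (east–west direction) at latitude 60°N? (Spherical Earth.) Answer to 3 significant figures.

The Hobo–Dyer projection is cylindrical equal-area with φ₀ = 37.5°. A cylindrical equal-area projection with standard parallel φ₀ has meridian scale h = cos φ / cos φ₀ and parallel scale k = cos φ₀ / cos φ (so areas are preserved, h·k = 1).
k = cos 37.5° / cos 60° = 0.7934/0.5000 = 1.587.

1.59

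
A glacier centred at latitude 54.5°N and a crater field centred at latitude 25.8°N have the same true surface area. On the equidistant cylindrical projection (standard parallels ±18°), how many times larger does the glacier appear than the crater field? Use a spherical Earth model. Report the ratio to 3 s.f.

1.55

With standard parallel φ₀ = 18°, the equirectangular projection gives x = Rλ cos φ₀, y = Rφ, so h = 1 and k = cos 18° / cos φ.
Areal scale at 54.5°: h·k = 1.000 × 1.638 = 1.638.
Areal scale at 25.8°: h·k = 1.000 × 1.056 = 1.056.
Ratio = 1.638/1.056 ≈ 1.55.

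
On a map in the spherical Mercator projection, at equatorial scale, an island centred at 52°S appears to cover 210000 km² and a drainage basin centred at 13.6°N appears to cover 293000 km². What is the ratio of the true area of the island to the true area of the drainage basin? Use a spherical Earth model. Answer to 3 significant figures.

0.288

On Mercator the areal scale is sec²φ, so true area = apparent × cos²φ.
True area of island: 210000 × cos²(52°) = 210000 × 0.3790 = 79600 km².
True area of drainage basin: 293000 × cos²(13.6°) = 293000 × 0.9447 = 276800 km².
Ratio = 79600 / 276800 ≈ 0.288.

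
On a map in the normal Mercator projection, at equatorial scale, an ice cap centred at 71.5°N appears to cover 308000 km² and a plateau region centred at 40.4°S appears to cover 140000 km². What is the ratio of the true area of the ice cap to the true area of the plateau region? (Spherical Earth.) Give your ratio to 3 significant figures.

On Mercator the areal scale is sec²φ, so true area = apparent × cos²φ.
True area of ice cap: 308000 × cos²(71.5°) = 308000 × 0.1007 = 31010 km².
True area of plateau region: 140000 × cos²(40.4°) = 140000 × 0.5799 = 81190 km².
Ratio = 31010 / 81190 ≈ 0.382.

0.382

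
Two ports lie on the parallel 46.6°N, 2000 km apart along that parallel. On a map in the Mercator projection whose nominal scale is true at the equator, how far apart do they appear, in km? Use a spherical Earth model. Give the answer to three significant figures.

For Mercator, h = k = sec φ (a conformal cylindrical projection has a single point scale, 1/cos φ).
Along the parallel, k = sec 46.6° = 1/0.6871 = 1.455.
Map distance = 2000 × 1.455 ≈ 2910 km.

2910 km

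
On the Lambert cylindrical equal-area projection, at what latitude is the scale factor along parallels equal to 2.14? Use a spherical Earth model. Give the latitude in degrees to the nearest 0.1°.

62.1°

The Lambert cylindrical equal-area projection is the cylindrical equal-area projection with its standard parallel at the equator (φ₀ = 0). A cylindrical equal-area projection with standard parallel φ₀ has meridian scale h = cos φ / cos φ₀ and parallel scale k = cos φ₀ / cos φ (so areas are preserved, h·k = 1).
k = cos φ₀ / cos φ = 2.14  ⇒  cos φ = cos 0° / 2.14 = 0.4673.
φ = arccos(0.4673) ≈ 62.1°.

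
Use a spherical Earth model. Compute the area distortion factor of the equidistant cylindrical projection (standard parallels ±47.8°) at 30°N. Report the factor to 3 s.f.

0.776

With standard parallel φ₀ = 47.8°, the equirectangular projection gives x = Rλ cos φ₀, y = Rφ, so h = 1 and k = cos 47.8° / cos φ.
Areal scale = h·k = 1 × cos φ₀ / cos φ; at 30°, h = 1.000, k = 0.7756, so h·k = 0.7756.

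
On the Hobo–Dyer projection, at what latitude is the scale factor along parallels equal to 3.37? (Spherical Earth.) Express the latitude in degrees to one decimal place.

The Hobo–Dyer projection is cylindrical equal-area with φ₀ = 37.5°. For cylindrical equal-area with standard parallel φ₀, h = cos φ / cos φ₀ and k = cos φ₀ / cos φ, so h·k = 1.
k = cos φ₀ / cos φ = 3.37  ⇒  cos φ = cos 37.5° / 3.37 = 0.2354.
φ = arccos(0.2354) ≈ 76.4°.

76.4°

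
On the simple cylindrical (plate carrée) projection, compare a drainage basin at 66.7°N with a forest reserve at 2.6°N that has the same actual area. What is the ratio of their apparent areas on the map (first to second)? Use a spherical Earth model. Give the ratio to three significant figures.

For the equirectangular projection with φ₀ = 0 (plate carrée), h = 1 along meridians and k = sec φ along parallels.
Areal scale at 66.7°: h·k = 1.000 × 2.528 = 2.528.
Areal scale at 2.6°: h·k = 1.000 × 1.001 = 1.001.
Ratio = 2.528/1.001 ≈ 2.53.

2.53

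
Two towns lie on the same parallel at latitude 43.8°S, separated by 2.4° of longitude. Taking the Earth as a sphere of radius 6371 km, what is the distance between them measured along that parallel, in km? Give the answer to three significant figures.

193 km

Arc length along a parallel = R cos φ · Δλ (with Δλ in radians).
= 6371 × cos 43.8° × (2.4° × π/180) = 6371 × 0.7218 × 0.04189 ≈ 193 km.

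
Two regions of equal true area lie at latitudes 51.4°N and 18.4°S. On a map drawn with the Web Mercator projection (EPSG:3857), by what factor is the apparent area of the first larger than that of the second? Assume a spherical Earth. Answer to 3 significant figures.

2.31

Mercator is conformal with k = sec φ, so areal scale = k² = sec²φ.
At 51.4°: sec²(51.4°) = 1/0.6239² = 2.569.
At 18.4°: sec²(18.4°) = 1/0.9489² = 1.111.
Ratio = 2.569/1.111 = cos²(18.4°)/cos²(51.4°) ≈ 2.31.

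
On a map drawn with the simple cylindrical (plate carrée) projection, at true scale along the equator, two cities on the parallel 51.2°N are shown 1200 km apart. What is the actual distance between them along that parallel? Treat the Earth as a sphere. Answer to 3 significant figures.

In the plate carrée (x = Rλ, y = Rφ), meridians are true-scale (h = 1) and parallels are stretched by k = sec φ.
Along the parallel at 51.2°, map distances are exaggerated by k = sec 51.2° = 1.596.
True distance = 1200 / 1.596 = 1200 × cos 51.2° ≈ 752 km.

752 km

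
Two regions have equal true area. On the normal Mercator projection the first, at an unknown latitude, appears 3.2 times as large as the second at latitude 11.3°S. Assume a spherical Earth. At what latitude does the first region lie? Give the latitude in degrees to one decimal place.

56.8°

On Mercator, (apparent₁)/(apparent₂) = sec²φ₁ / sec²φ₂ when true areas are equal.
cos²φ₂ / cos²φ₁ = 3.2  ⇒  cos φ₁ = cos 11.3° / √3.2 = 0.9806/1.789 = 0.5482.
φ₁ = arccos(0.5482) ≈ 56.8°.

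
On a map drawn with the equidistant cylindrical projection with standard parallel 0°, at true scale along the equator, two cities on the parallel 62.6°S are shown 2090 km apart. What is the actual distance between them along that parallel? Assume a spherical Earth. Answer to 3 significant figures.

For the equirectangular projection with φ₀ = 0 (plate carrée), h = 1 along meridians and k = sec φ along parallels.
Along the parallel at 62.6°, map distances are exaggerated by k = sec 62.6° = 2.173.
True distance = 2090 / 2.173 = 2090 × cos 62.6° ≈ 962 km.

962 km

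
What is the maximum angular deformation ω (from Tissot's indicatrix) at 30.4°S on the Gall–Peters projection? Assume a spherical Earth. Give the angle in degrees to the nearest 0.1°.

22.6°

The Gall–Peters projection is cylindrical equal-area with φ₀ = 45°. Cylindrical equal-area (φ₀ = 45°): h = cos φ / cos 45° along meridians, k = cos 45° / cos φ along parallels; h·k = 1.
At 30.4°: h = 1.220, k = 0.8198; principal scales a = 1.220, b = 0.8198.
sin(ω/2) = (a − b)/(a + b) = 0.4000/2.040 = 0.1961, so ω = 2 arcsin(0.1961) ≈ 22.6°.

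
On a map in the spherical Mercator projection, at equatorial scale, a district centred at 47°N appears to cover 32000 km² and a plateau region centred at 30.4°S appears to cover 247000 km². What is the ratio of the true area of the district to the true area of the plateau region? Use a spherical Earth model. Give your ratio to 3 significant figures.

0.0810

Since Mercator area scale is 1/cos²φ, the true area equals the apparent area multiplied by cos²φ.
True area of district: 32000 × cos²(47°) = 32000 × 0.4651 = 14880 km².
True area of plateau region: 247000 × cos²(30.4°) = 247000 × 0.7439 = 183800 km².
Ratio = 14880 / 183800 ≈ 0.0810.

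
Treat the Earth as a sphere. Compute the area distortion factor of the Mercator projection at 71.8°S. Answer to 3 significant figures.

10.3

For Mercator, h = k = sec φ (a conformal cylindrical projection has a single point scale, 1/cos φ).
Areal scale = k² = sec²φ = 1/cos²(71.8°) = 1/0.3123² = 10.25.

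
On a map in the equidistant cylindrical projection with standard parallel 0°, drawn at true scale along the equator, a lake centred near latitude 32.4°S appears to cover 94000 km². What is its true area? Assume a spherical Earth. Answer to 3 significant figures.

79400 km²

For the equirectangular projection with φ₀ = 0 (plate carrée), h = 1 along meridians and k = sec φ along parallels.
Areal scale = h·k = 1 × sec φ; at 32.4°, h = 1.000, k = 1.184, so h·k = 1.184.
True area = apparent / (areal scale) = 94000 / 1.184 ≈ 79400 km².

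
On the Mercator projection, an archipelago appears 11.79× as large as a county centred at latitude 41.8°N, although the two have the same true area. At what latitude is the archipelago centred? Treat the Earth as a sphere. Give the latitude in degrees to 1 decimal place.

77.5°

Mercator areal scale is sec²φ, so apparent-area ratio = sec²φ₁ / sec²φ₂ = cos²φ₂ / cos²φ₁.
cos²φ₂ / cos²φ₁ = 11.79  ⇒  cos φ₁ = cos 41.8° / √11.79 = 0.7455/3.434 = 0.2171.
φ₁ = arccos(0.2171) ≈ 77.5°.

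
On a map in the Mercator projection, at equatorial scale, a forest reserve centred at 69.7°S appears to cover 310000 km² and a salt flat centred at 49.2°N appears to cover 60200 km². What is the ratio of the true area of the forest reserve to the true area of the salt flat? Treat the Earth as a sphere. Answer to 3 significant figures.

Since Mercator area scale is 1/cos²φ, the true area equals the apparent area multiplied by cos²φ.
True area of forest reserve: 310000 × cos²(69.7°) = 310000 × 0.1204 = 37310 km².
True area of salt flat: 60200 × cos²(49.2°) = 60200 × 0.4270 = 25700 km².
Ratio = 37310 / 25700 ≈ 1.45.

1.45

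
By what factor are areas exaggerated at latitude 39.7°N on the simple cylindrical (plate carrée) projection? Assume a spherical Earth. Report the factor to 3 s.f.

1.30

For the equirectangular projection with φ₀ = 0 (plate carrée), h = 1 along meridians and k = sec φ along parallels.
Areal scale = h·k = 1 × sec φ; at 39.7°, h = 1.000, k = 1.300, so h·k = 1.300.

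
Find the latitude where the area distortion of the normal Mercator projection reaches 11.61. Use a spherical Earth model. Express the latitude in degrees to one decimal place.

72.9°

Mercator areal scale is sec²φ.
sec²φ = 11.61  ⇒  cos²φ = 0.08613  ⇒  cos φ = 0.2935.
φ = arccos(0.2935) ≈ 72.9°.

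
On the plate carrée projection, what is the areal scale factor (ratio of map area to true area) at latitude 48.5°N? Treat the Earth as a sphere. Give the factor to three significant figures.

1.51

For the equirectangular projection with φ₀ = 0 (plate carrée), h = 1 along meridians and k = sec φ along parallels.
Areal scale = h·k = 1 × sec φ; at 48.5°, h = 1.000, k = 1.509, so h·k = 1.509.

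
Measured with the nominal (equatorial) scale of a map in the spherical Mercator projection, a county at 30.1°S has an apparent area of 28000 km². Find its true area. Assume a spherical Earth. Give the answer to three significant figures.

21000 km²

Mercator is conformal, so the point scale is isotropic: h = k = sec φ = 1/cos φ.
Areal scale = k² = sec²φ = 1/cos²(30.1°) = 1/0.8652² = 1.336.
True area = apparent / (areal scale) = 28000 / 1.336 ≈ 21000 km².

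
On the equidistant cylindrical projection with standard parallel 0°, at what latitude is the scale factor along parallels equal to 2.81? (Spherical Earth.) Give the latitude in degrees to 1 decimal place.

69.2°

Plate carrée: h = 1, k = sec φ along parallels.
sec φ = 2.81  ⇒  cos φ = 0.3559  ⇒  φ ≈ 69.2°.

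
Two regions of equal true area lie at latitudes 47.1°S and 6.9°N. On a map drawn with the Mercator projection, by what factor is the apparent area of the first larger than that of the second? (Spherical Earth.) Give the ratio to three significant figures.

On Mercator, area is exaggerated by sec²φ = 1/cos²φ.
At 47.1°: sec²(47.1°) = 1/0.6807² = 2.158.
At 6.9°: sec²(6.9°) = 1/0.9928² = 1.015.
Ratio = 2.158/1.015 = cos²(6.9°)/cos²(47.1°) ≈ 2.13.

2.13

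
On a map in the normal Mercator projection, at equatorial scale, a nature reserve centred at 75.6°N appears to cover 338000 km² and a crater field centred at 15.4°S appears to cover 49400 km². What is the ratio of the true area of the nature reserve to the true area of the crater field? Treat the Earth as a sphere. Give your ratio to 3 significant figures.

Since Mercator area scale is 1/cos²φ, the true area equals the apparent area multiplied by cos²φ.
True area of nature reserve: 338000 × cos²(75.6°) = 338000 × 0.06185 = 20900 km².
True area of crater field: 49400 × cos²(15.4°) = 49400 × 0.9295 = 45920 km².
Ratio = 20900 / 45920 ≈ 0.455.

0.455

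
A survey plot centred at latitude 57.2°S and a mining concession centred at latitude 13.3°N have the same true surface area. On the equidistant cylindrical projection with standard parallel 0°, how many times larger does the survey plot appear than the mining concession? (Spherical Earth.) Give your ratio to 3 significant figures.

Plate carrée maps x = Rλ, y = Rφ. The meridian scale is h = 1 and the parallel scale is k = 1/cos φ = sec φ.
Areal scale at 57.2°: h·k = 1.000 × 1.846 = 1.846.
Areal scale at 13.3°: h·k = 1.000 × 1.028 = 1.028.
Ratio = 1.846/1.028 ≈ 1.80.

1.80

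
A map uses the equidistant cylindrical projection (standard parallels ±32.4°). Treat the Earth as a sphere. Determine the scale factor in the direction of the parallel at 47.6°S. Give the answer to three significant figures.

1.25

In the equirectangular projection with standard parallel φ₀ = 32.4° (x = Rλ cos φ₀, y = Rφ), meridians are true-scale (h = 1) and the parallel scale is k = cos φ₀ / cos φ.
k = cos 32.4° / cos 47.6° = 0.8443/0.6743 = 1.252.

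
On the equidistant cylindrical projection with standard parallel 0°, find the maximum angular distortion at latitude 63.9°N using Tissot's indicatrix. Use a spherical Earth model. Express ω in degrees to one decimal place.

45.8°

In the plate carrée (x = Rλ, y = Rφ), meridians are true-scale (h = 1) and parallels are stretched by k = sec φ.
At 63.9°: h = 1.000, k = 2.273; principal scales a = 2.273, b = 1.000.
sin(ω/2) = (a − b)/(a + b) = 1.273/3.273 = 0.3889, so ω = 2 arcsin(0.3889) ≈ 45.8°.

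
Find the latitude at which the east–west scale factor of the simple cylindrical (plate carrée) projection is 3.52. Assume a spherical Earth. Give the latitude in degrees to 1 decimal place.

73.5°

Plate carrée: h = 1, k = sec φ along parallels.
sec φ = 3.52  ⇒  cos φ = 0.2841  ⇒  φ ≈ 73.5°.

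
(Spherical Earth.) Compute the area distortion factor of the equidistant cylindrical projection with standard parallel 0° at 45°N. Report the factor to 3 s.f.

Plate carrée maps x = Rλ, y = Rφ. The meridian scale is h = 1 and the parallel scale is k = 1/cos φ = sec φ.
Areal scale = h·k = 1 × sec φ; at 45°, h = 1.000, k = 1.414, so h·k = 1.414.

1.41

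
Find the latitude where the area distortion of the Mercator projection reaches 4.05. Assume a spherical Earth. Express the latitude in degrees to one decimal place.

Mercator areal scale is sec²φ.
sec²φ = 4.05  ⇒  cos²φ = 0.2469  ⇒  cos φ = 0.4969.
φ = arccos(0.4969) ≈ 60.2°.

60.2°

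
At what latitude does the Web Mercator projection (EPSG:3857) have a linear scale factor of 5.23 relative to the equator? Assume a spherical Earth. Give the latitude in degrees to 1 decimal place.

Mercator scale is k = sec φ = 1/cos φ.
1/cos φ = 5.23  ⇒  cos φ = 0.1912  ⇒  φ = arccos(0.1912) ≈ 79.0°.

79.0°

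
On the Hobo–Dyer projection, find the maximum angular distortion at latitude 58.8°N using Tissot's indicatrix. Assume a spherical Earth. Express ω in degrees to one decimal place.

Hobo–Dyer is a cylindrical equal-area projection with standard parallels at ±37.5°. A cylindrical equal-area projection with standard parallel φ₀ has meridian scale h = cos φ / cos φ₀ and parallel scale k = cos φ₀ / cos φ (so areas are preserved, h·k = 1).
At 58.8°: h = 0.6530, k = 1.531; principal scales a = 1.531, b = 0.6530.
sin(ω/2) = (a − b)/(a + b) = 0.8785/2.184 = 0.4022, so ω = 2 arcsin(0.4022) ≈ 47.4°.

47.4°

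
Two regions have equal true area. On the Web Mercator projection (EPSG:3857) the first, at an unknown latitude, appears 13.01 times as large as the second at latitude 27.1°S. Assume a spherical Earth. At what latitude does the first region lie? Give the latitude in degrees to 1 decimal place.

Mercator areal scale is sec²φ, so apparent-area ratio = sec²φ₁ / sec²φ₂ = cos²φ₂ / cos²φ₁.
cos²φ₂ / cos²φ₁ = 13.01  ⇒  cos φ₁ = cos 27.1° / √13.01 = 0.8902/3.607 = 0.2468.
φ₁ = arccos(0.2468) ≈ 75.7°.

75.7°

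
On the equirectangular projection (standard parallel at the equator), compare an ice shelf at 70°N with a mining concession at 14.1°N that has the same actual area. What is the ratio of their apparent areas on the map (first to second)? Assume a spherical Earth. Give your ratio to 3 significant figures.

2.84

In the plate carrée (x = Rλ, y = Rφ), meridians are true-scale (h = 1) and parallels are stretched by k = sec φ.
Areal scale at 70°: h·k = 1.000 × 2.924 = 2.924.
Areal scale at 14.1°: h·k = 1.000 × 1.031 = 1.031.
Ratio = 2.924/1.031 ≈ 2.84.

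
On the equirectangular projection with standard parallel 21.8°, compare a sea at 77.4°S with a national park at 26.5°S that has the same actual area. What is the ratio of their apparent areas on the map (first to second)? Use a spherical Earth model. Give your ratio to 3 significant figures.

With standard parallel φ₀ = 21.8°, the equirectangular projection gives x = Rλ cos φ₀, y = Rφ, so h = 1 and k = cos 21.8° / cos φ.
Areal scale at 77.4°: h·k = 1.000 × 4.256 = 4.256.
Areal scale at 26.5°: h·k = 1.000 × 1.037 = 1.037.
Ratio = 4.256/1.037 ≈ 4.10.

4.10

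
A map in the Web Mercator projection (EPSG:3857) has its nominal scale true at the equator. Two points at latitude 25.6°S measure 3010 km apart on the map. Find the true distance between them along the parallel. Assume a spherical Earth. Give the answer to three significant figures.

Mercator is conformal, so the point scale is isotropic: h = k = sec φ = 1/cos φ.
Along the parallel at 25.6°, map distances are exaggerated by k = sec 25.6° = 1.109.
True distance = 3010 / 1.109 = 3010 × cos 25.6° ≈ 2710 km.

2710 km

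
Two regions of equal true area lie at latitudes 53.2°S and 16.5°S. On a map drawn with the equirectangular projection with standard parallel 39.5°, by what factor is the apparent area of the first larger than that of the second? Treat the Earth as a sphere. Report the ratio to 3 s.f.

In the equirectangular projection with standard parallel φ₀ = 39.5° (x = Rλ cos φ₀, y = Rφ), meridians are true-scale (h = 1) and the parallel scale is k = cos φ₀ / cos φ.
Areal scale at 53.2°: h·k = 1.000 × 1.288 = 1.288.
Areal scale at 16.5°: h·k = 1.000 × 0.8048 = 0.8048.
Ratio = 1.288/0.8048 ≈ 1.60.

1.60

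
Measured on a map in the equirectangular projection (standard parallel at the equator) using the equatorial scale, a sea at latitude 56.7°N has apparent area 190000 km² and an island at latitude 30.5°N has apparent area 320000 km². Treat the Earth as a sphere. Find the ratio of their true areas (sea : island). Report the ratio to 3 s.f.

Plate carrée has h = 1 and k = sec φ, giving areal scale sec φ; true area = (apparent area) · cos φ.
True area of sea: 190000 × cos(56.7°) = 190000 × 0.5490 = 104300 km².
True area of island: 320000 × cos(30.5°) = 320000 × 0.8616 = 275700 km².
Ratio = 104300 / 275700 ≈ 0.378.

0.378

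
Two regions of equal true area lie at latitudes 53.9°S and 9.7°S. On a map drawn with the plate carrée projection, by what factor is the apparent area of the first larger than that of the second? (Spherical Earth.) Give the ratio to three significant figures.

In the plate carrée (x = Rλ, y = Rφ), meridians are true-scale (h = 1) and parallels are stretched by k = sec φ.
Areal scale at 53.9°: h·k = 1.000 × 1.697 = 1.697.
Areal scale at 9.7°: h·k = 1.000 × 1.015 = 1.015.
Ratio = 1.697/1.015 ≈ 1.67.

1.67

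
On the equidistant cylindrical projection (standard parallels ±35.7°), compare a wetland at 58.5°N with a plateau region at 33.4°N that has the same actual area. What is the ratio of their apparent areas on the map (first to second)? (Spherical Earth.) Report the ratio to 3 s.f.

With standard parallel φ₀ = 35.7°, the equirectangular projection gives x = Rλ cos φ₀, y = Rφ, so h = 1 and k = cos 35.7° / cos φ.
Areal scale at 58.5°: h·k = 1.000 × 1.554 = 1.554.
Areal scale at 33.4°: h·k = 1.000 × 0.9727 = 0.9727.
Ratio = 1.554/0.9727 ≈ 1.60.

1.60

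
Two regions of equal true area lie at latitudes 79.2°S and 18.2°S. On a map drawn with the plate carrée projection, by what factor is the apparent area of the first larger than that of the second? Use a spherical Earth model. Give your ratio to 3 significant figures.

For the equirectangular projection with φ₀ = 0 (plate carrée), h = 1 along meridians and k = sec φ along parallels.
Areal scale at 79.2°: h·k = 1.000 × 5.337 = 5.337.
Areal scale at 18.2°: h·k = 1.000 × 1.053 = 1.053.
Ratio = 5.337/1.053 ≈ 5.07.

5.07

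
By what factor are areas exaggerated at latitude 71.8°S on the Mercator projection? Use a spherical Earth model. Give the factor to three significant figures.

Mercator is conformal, so the point scale is isotropic: h = k = sec φ = 1/cos φ.
Areal scale = k² = sec²φ = 1/cos²(71.8°) = 1/0.3123² = 10.25.

10.3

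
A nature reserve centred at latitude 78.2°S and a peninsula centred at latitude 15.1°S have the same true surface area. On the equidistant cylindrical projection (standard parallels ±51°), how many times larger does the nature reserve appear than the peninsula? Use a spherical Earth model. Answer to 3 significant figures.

4.72

In the equirectangular projection with standard parallel φ₀ = 51° (x = Rλ cos φ₀, y = Rφ), meridians are true-scale (h = 1) and the parallel scale is k = cos φ₀ / cos φ.
Areal scale at 78.2°: h·k = 1.000 × 3.077 = 3.077.
Areal scale at 15.1°: h·k = 1.000 × 0.6518 = 0.6518.
Ratio = 3.077/0.6518 ≈ 4.72.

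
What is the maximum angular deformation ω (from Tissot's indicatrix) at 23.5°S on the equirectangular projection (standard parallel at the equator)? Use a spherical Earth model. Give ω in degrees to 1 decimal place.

5.0°

In the plate carrée (x = Rλ, y = Rφ), meridians are true-scale (h = 1) and parallels are stretched by k = sec φ.
At 23.5°: h = 1.000, k = 1.090; principal scales a = 1.090, b = 1.000.
sin(ω/2) = (a − b)/(a + b) = 0.09044/2.090 = 0.04326, so ω = 2 arcsin(0.04326) ≈ 5.0°.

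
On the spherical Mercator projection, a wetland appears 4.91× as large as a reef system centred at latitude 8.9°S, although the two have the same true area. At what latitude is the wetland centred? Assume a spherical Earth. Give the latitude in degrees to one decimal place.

On Mercator, (apparent₁)/(apparent₂) = sec²φ₁ / sec²φ₂ when true areas are equal.
cos²φ₂ / cos²φ₁ = 4.91  ⇒  cos φ₁ = cos 8.9° / √4.91 = 0.9880/2.216 = 0.4459.
φ₁ = arccos(0.4459) ≈ 63.5°.

63.5°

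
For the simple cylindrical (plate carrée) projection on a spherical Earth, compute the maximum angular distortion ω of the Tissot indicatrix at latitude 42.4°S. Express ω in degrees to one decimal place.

17.3°

Plate carrée maps x = Rλ, y = Rφ. The meridian scale is h = 1 and the parallel scale is k = 1/cos φ = sec φ.
At 42.4°: h = 1.000, k = 1.354; principal scales a = 1.354, b = 1.000.
sin(ω/2) = (a − b)/(a + b) = 0.3542/2.354 = 0.1504, so ω = 2 arcsin(0.1504) ≈ 17.3°.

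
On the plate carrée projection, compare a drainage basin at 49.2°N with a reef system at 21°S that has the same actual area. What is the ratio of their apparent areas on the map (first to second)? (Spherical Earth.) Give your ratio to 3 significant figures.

Plate carrée maps x = Rλ, y = Rφ. The meridian scale is h = 1 and the parallel scale is k = 1/cos φ = sec φ.
Areal scale at 49.2°: h·k = 1.000 × 1.530 = 1.530.
Areal scale at 21°: h·k = 1.000 × 1.071 = 1.071.
Ratio = 1.530/1.071 ≈ 1.43.

1.43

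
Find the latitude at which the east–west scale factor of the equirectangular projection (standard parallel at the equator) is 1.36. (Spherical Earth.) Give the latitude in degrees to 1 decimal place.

42.7°

Plate carrée: h = 1, k = sec φ along parallels.
sec φ = 1.36  ⇒  cos φ = 0.7353  ⇒  φ ≈ 42.7°.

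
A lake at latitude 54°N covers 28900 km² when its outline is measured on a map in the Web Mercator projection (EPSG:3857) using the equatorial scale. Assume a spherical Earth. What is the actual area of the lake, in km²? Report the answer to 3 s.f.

Mercator is conformal, so the point scale is isotropic: h = k = sec φ = 1/cos φ.
Areal scale = k² = sec²φ = 1/cos²(54°) = 1/0.5878² = 2.894.
True area = apparent / (areal scale) = 28900 / 2.894 ≈ 9980 km².

9980 km²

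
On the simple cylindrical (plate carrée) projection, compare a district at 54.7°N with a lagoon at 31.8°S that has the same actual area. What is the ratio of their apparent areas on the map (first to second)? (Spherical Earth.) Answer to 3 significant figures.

1.47

For the equirectangular projection with φ₀ = 0 (plate carrée), h = 1 along meridians and k = sec φ along parallels.
Areal scale at 54.7°: h·k = 1.000 × 1.731 = 1.731.
Areal scale at 31.8°: h·k = 1.000 × 1.177 = 1.177.
Ratio = 1.731/1.177 ≈ 1.47.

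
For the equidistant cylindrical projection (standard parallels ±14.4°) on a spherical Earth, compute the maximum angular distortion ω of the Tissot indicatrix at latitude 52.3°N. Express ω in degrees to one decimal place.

With standard parallel φ₀ = 14.4°, the equirectangular projection gives x = Rλ cos φ₀, y = Rφ, so h = 1 and k = cos 14.4° / cos φ.
At 52.3°: h = 1.000, k = 1.584; principal scales a = 1.584, b = 1.000.
sin(ω/2) = (a − b)/(a + b) = 0.5839/2.584 = 0.2260, so ω = 2 arcsin(0.2260) ≈ 26.1°.

26.1°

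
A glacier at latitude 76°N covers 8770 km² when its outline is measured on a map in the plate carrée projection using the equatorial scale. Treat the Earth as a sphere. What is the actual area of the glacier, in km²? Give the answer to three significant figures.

Plate carrée maps x = Rλ, y = Rφ. The meridian scale is h = 1 and the parallel scale is k = 1/cos φ = sec φ.
Areal scale = h·k = 1 × sec φ; at 76°, h = 1.000, k = 4.134, so h·k = 4.134.
True area = apparent / (areal scale) = 8770 / 4.134 ≈ 2120 km².

2120 km²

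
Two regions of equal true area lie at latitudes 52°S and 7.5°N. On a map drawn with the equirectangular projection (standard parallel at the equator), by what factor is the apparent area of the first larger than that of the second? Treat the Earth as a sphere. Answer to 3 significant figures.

For the equirectangular projection with φ₀ = 0 (plate carrée), h = 1 along meridians and k = sec φ along parallels.
Areal scale at 52°: h·k = 1.000 × 1.624 = 1.624.
Areal scale at 7.5°: h·k = 1.000 × 1.009 = 1.009.
Ratio = 1.624/1.009 ≈ 1.61.

1.61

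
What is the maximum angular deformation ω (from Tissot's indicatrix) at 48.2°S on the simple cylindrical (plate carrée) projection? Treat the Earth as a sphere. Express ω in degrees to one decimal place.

23.1°

In the plate carrée (x = Rλ, y = Rφ), meridians are true-scale (h = 1) and parallels are stretched by k = sec φ.
At 48.2°: h = 1.000, k = 1.500; principal scales a = 1.500, b = 1.000.
sin(ω/2) = (a − b)/(a + b) = 0.5003/2.500 = 0.2001, so ω = 2 arcsin(0.2001) ≈ 23.1°.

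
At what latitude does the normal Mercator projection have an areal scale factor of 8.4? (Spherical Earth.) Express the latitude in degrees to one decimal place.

Mercator areal scale is sec²φ.
sec²φ = 8.4  ⇒  cos²φ = 0.1190  ⇒  cos φ = 0.3450.
φ = arccos(0.3450) ≈ 69.8°.

69.8°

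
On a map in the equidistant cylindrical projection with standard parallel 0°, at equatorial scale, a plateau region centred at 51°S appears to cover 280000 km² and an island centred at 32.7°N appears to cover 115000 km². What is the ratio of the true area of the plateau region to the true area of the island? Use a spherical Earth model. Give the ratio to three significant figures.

1.82

Plate carrée has h = 1 and k = sec φ, giving areal scale sec φ; true area = (apparent area) · cos φ.
True area of plateau region: 280000 × cos(51°) = 280000 × 0.6293 = 176200 km².
True area of island: 115000 × cos(32.7°) = 115000 × 0.8415 = 96770 km².
Ratio = 176200 / 96770 ≈ 1.82.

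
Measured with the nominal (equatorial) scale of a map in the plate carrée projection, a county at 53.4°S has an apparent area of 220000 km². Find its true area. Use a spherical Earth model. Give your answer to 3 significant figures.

131000 km²

Plate carrée maps x = Rλ, y = Rφ. The meridian scale is h = 1 and the parallel scale is k = 1/cos φ = sec φ.
Areal scale = h·k = 1 × sec φ; at 53.4°, h = 1.000, k = 1.677, so h·k = 1.677.
True area = apparent / (areal scale) = 220000 / 1.677 ≈ 131000 km².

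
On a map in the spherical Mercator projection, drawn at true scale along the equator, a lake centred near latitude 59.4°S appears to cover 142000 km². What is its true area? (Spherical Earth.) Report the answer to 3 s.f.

36800 km²

Mercator is conformal, so the point scale is isotropic: h = k = sec φ = 1/cos φ.
Areal scale = k² = sec²φ = 1/cos²(59.4°) = 1/0.5090² = 3.859.
True area = apparent / (areal scale) = 142000 / 3.859 ≈ 36800 km².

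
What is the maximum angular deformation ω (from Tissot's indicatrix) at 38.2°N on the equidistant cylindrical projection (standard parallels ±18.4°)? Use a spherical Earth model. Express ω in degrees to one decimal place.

10.8°

In the equirectangular projection with standard parallel φ₀ = 18.4° (x = Rλ cos φ₀, y = Rφ), meridians are true-scale (h = 1) and the parallel scale is k = cos φ₀ / cos φ.
At 38.2°: h = 1.000, k = 1.207; principal scales a = 1.207, b = 1.000.
sin(ω/2) = (a − b)/(a + b) = 0.2074/2.207 = 0.09397, so ω = 2 arcsin(0.09397) ≈ 10.8°.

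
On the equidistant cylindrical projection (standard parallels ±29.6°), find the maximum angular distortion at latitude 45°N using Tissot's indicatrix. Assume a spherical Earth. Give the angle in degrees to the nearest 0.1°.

11.8°

With standard parallel φ₀ = 29.6°, the equirectangular projection gives x = Rλ cos φ₀, y = Rφ, so h = 1 and k = cos 29.6° / cos φ.
At 45°: h = 1.000, k = 1.230; principal scales a = 1.230, b = 1.000.
sin(ω/2) = (a − b)/(a + b) = 0.2297/2.230 = 0.1030, so ω = 2 arcsin(0.1030) ≈ 11.8°.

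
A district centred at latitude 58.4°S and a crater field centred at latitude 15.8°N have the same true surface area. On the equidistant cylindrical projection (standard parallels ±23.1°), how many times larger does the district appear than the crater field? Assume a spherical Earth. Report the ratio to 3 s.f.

1.84

With standard parallel φ₀ = 23.1°, the equirectangular projection gives x = Rλ cos φ₀, y = Rφ, so h = 1 and k = cos 23.1° / cos φ.
Areal scale at 58.4°: h·k = 1.000 × 1.755 = 1.755.
Areal scale at 15.8°: h·k = 1.000 × 0.9559 = 0.9559.
Ratio = 1.755/0.9559 ≈ 1.84.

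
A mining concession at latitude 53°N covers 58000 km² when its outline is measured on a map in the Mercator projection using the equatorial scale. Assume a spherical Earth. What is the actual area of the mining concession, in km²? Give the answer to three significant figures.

The Mercator projection is conformal; its linear scale factor is the same in every direction and equals sec φ = 1/cos φ.
Areal scale = k² = sec²φ = 1/cos²(53°) = 1/0.6018² = 2.761.
True area = apparent / (areal scale) = 58000 / 2.761 ≈ 21000 km².

21000 km²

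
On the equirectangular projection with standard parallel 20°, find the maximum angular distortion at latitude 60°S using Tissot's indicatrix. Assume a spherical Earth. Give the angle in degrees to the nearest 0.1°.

35.6°

The equidistant cylindrical projection with φ₀ = 20° has h = 1 (meridians true) and k = cos φ₀ / cos φ along parallels.
At 60°: h = 1.000, k = 1.879; principal scales a = 1.879, b = 1.000.
sin(ω/2) = (a − b)/(a + b) = 0.8794/2.879 = 0.3054, so ω = 2 arcsin(0.3054) ≈ 35.6°.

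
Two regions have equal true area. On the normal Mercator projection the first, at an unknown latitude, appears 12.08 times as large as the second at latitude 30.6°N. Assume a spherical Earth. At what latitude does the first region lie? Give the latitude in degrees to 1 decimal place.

75.7°

Mercator areal scale is sec²φ, so apparent-area ratio = sec²φ₁ / sec²φ₂ = cos²φ₂ / cos²φ₁.
cos²φ₂ / cos²φ₁ = 12.08  ⇒  cos φ₁ = cos 30.6° / √12.08 = 0.8607/3.476 = 0.2477.
φ₁ = arccos(0.2477) ≈ 75.7°.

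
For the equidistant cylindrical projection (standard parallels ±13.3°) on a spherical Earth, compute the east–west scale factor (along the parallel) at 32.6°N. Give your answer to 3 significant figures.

1.16

In the equirectangular projection with standard parallel φ₀ = 13.3° (x = Rλ cos φ₀, y = Rφ), meridians are true-scale (h = 1) and the parallel scale is k = cos φ₀ / cos φ.
k = cos 13.3° / cos 32.6° = 0.9732/0.8425 = 1.155.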